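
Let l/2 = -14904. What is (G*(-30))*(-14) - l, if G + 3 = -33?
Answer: 14688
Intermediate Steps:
G = -36 (G = -3 - 33 = -36)
l = -29808 (l = 2*(-14904) = -29808)
(G*(-30))*(-14) - l = -36*(-30)*(-14) - 1*(-29808) = 1080*(-14) + 29808 = -15120 + 29808 = 14688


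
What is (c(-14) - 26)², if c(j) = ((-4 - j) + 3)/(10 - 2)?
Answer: 38025/64 ≈ 594.14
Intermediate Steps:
c(j) = -⅛ - j/8 (c(j) = (-1 - j)/8 = (-1 - j)*(⅛) = -⅛ - j/8)
(c(-14) - 26)² = ((-⅛ - ⅛*(-14)) - 26)² = ((-⅛ + 7/4) - 26)² = (13/8 - 26)² = (-195/8)² = 38025/64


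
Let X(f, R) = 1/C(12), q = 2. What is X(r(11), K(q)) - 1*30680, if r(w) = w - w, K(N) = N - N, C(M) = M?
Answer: -368159/12 ≈ -30680.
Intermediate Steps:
K(N) = 0
r(w) = 0
X(f, R) = 1/12
X(r(11), K(q)) - 1*30680 = 1/12 - 1*30680 = 1/12 - 30680 = -368159/12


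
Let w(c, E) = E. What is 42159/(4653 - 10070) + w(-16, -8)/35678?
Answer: -752096069/96633863 ≈ -7.7829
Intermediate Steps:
42159/(4653 - 10070) + w(-16, -8)/35678 = 42159/(4653 - 10070) - 8/35678 = 42159/(-5417) - 8*1/35678 = 42159*(-1/5417) - 4/17839 = -42159/5417 - 4/17839 = -752096069/96633863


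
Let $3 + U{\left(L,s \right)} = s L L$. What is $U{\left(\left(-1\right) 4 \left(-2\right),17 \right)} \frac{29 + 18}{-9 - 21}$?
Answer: $- \frac{10199}{6} \approx -1699.8$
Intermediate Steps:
$U{\left(L,s \right)} = -3 + s L^{2}$ ($U{\left(L,s \right)} = -3 + s L L = -3 + L s L = -3 + s L^{2}$)
$U{\left(\left(-1\right) 4 \left(-2\right),17 \right)} \frac{29 + 18}{-9 - 21} = \left(-3 + 17 \left(\left(-1\right) 4 \left(-2\right)\right)^{2}\right) \frac{29 + 18}{-9 - 21} = \left(-3 + 17 \left(\left(-4\right) \left(-2\right)\right)^{2}\right) \frac{47}{-30} = \left(-3 + 17 \cdot 8^{2}\right) 47 \left(- \frac{1}{30}\right) = \left(-3 + 17 \cdot 64\right) \left(- \frac{47}{30}\right) = \left(-3 + 1088\right) \left(- \frac{47}{30}\right) = 1085 \left(- \frac{47}{30}\right) = - \frac{10199}{6}$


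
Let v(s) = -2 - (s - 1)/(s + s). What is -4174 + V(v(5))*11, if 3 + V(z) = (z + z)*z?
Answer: -102007/25 ≈ -4080.3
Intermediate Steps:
v(s) = -2 - (-1 + s)/(2*s)
V(z) = -3 + 2*z**2 (V(z) = -3 + (z + z)*z = -3 + (2*z)*z = -3 + 2*z**2)
-4174 + V(v(5))*11 = -4174 + (-3 + 2*((1/2)*(1 - 5*5)/5)**2)*11 = -4174 + (-3 + 2*((1/2)*(1/5)*(1 - 25))**2)*11 = -4174 + (-3 + 2*((1/2)*(1/5)*(-24))**2)*11 = -4174 + (-3 + 2*(-12/5)**2)*11 = -4174 + (-3 + 2*(144/25))*11 = -4174 + (-3 + 288/25)*11 = -4174 + (213/25)*11 = -4174 + 2343/25 = -102007/25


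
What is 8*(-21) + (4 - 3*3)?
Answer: -173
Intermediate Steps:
8*(-21) + (4 - 3*3) = -168 + (4 - 9) = -168 - 5 = -173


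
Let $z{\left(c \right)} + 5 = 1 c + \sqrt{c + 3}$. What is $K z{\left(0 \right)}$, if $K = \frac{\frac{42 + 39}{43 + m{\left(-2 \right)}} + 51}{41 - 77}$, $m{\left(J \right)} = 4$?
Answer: $\frac{2065}{282} - \frac{413 \sqrt{3}}{282} \approx 4.786$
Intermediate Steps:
$z{\left(c \right)} = -5 + c + \sqrt{3 + c}$ ($z{\left(c \right)} = -5 + \left(1 c + \sqrt{c + 3}\right) = -5 + \left(c + \sqrt{3 + c}\right) = -5 + c + \sqrt{3 + c}$)
$K = - \frac{413}{282}$ ($K = \frac{\frac{42 + 39}{43 + 4} + 51}{41 - 77} = \frac{\frac{81}{47} + 51}{-36} = \left(81 \cdot \frac{1}{47} + 51\right) \left(- \frac{1}{36}\right) = \left(\frac{81}{47} + 51\right) \left(- \frac{1}{36}\right) = \frac{2478}{47} \left(- \frac{1}{36}\right) = - \frac{413}{282} \approx -1.4645$)
$K z{\left(0 \right)} = - \frac{413 \left(-5 + 0 + \sqrt{3 + 0}\right)}{282} = - \frac{413 \left(-5 + 0 + \sqrt{3}\right)}{282} = - \frac{413 \left(-5 + \sqrt{3}\right)}{282} = \frac{2065}{282} - \frac{413 \sqrt{3}}{282}$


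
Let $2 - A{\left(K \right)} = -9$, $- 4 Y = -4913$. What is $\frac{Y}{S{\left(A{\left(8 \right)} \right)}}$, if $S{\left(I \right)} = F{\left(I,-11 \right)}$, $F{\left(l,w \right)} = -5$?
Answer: $- \frac{4913}{20} \approx -245.65$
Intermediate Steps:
$Y = \frac{4913}{4}$ ($Y = \left(- \frac{1}{4}\right) \left(-4913\right) = \frac{4913}{4} \approx 1228.3$)
$A{\left(K \right)} = 11$ ($A{\left(K \right)} = 2 - -9 = 2 + 9 = 11$)
$S{\left(I \right)} = -5$
$\frac{Y}{S{\left(A{\left(8 \right)} \right)}} = \frac{4913}{4 \left(-5\right)} = \frac{4913}{4} \left(- \frac{1}{5}\right) = - \frac{4913}{20}$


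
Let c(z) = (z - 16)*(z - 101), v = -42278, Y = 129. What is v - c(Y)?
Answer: -45442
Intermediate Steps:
c(z) = (-101 + z)*(-16 + z) (c(z) = (-16 + z)*(-101 + z) = (-101 + z)*(-16 + z))
v - c(Y) = -42278 - (1616 + 129² - 117*129) = -42278 - (1616 + 16641 - 15093) = -42278 - 1*3164 = -42278 - 3164 = -45442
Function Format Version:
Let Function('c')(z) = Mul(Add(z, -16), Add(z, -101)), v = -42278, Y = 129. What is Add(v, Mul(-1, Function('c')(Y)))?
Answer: -45442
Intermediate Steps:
Function('c')(z) = Mul(Add(-101, z), Add(-16, z)) (Function('c')(z) = Mul(Add(-16, z), Add(-101, z)) = Mul(Add(-101, z), Add(-16, z)))
Add(v, Mul(-1, Function('c')(Y))) = Add(-42278, Mul(-1, Add(1616, Pow(129, 2), Mul(-117, 129)))) = Add(-42278, Mul(-1, Add(1616, 16641, -15093))) = Add(-42278, Mul(-1, 3164)) = Add(-42278, -3164) = -45442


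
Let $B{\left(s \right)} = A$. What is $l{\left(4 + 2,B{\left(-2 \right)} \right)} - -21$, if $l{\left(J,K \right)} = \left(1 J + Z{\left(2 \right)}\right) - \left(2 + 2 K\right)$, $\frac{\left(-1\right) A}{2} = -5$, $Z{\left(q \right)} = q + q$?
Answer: $9$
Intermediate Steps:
$Z{\left(q \right)} = 2 q$
$A = 10$ ($A = \left(-2\right) \left(-5\right) = 10$)
$B{\left(s \right)} = 10$
$l{\left(J,K \right)} = 2 + J - 2 K$ ($l{\left(J,K \right)} = \left(1 J + 2 \cdot 2\right) - \left(2 + 2 K\right) = \left(J + 4\right) - \left(2 + 2 K\right) = \left(4 + J\right) - \left(2 + 2 K\right) = 2 + J - 2 K$)
$l{\left(4 + 2,B{\left(-2 \right)} \right)} - -21 = \left(2 + \left(4 + 2\right) - 20\right) - -21 = \left(2 + 6 - 20\right) + 21 = -12 + 21 = 9$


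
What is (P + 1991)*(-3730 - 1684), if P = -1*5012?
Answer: 16355694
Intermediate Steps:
P = -5012
(P + 1991)*(-3730 - 1684) = (-5012 + 1991)*(-3730 - 1684) = -3021*(-5414) = 16355694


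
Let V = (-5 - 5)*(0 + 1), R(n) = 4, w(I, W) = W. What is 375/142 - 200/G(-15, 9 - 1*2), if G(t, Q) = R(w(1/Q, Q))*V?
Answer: 1085/142 ≈ 7.6408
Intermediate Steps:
V = -10 (V = -10*1 = -10)
G(t, Q) = -40 (G(t, Q) = 4*(-10) = -40)
375/142 - 200/G(-15, 9 - 1*2) = 375/142 - 200/(-40) = 375*(1/142) - 200*(-1/40) = 375/142 + 5 = 1085/142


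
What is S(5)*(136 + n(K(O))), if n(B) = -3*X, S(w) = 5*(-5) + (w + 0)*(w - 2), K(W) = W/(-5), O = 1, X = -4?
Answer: -1480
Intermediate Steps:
K(W) = -W/5 (K(W) = W*(-⅕) = -W/5)
S(w) = -25 + w*(-2 + w)
n(B) = 12 (n(B) = -3*(-4) = 12)
S(5)*(136 + n(K(O))) = (-25 + 5² - 2*5)*(136 + 12) = (-25 + 25 - 10)*148 = -10*148 = -1480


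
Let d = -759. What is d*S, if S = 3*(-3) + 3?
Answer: 4554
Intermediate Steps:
S = -6 (S = -9 + 3 = -6)
d*S = -759*(-6) = 4554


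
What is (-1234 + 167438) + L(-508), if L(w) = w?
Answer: 165696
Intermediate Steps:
(-1234 + 167438) + L(-508) = (-1234 + 167438) - 508 = 166204 - 508 = 165696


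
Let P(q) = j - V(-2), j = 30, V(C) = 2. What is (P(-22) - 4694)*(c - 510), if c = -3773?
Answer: 19984478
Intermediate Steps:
P(q) = 28 (P(q) = 30 - 1*2 = 30 - 2 = 28)
(P(-22) - 4694)*(c - 510) = (28 - 4694)*(-3773 - 510) = -4666*(-4283) = 19984478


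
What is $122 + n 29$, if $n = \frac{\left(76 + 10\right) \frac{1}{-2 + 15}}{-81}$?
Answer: $\frac{125972}{1053} \approx 119.63$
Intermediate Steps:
$n = - \frac{86}{1053}$ ($n = \frac{86}{13} \left(- \frac{1}{81}\right) = - \frac{86}{1053} \approx -0.081671$)
$122 + n 29 = 122 - \frac{2494}{1053} = \frac{125972}{1053}$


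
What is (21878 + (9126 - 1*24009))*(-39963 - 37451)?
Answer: -541510930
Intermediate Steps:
(21878 + (9126 - 1*24009))*(-39963 - 37451) = (21878 + (9126 - 24009))*(-77414) = (21878 - 14883)*(-77414) = 6995*(-77414) = -541510930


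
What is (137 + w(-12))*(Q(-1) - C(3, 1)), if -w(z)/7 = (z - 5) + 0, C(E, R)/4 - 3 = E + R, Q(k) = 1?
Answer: -6912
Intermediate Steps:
C(E, R) = 12 + 4*E + 4*R (C(E, R) = 12 + 4*(E + R) = 12 + (4*E + 4*R) = 12 + 4*E + 4*R)
w(z) = 35 - 7*z (w(z) = -7*((z - 5) + 0) = -7*((-5 + z) + 0) = -7*(-5 + z) = 35 - 7*z)
(137 + w(-12))*(Q(-1) - C(3, 1)) = (137 + (35 - 7*(-12)))*(1 - (12 + 4*3 + 4*1)) = (137 + (35 + 84))*(1 - (12 + 12 + 4)) = (137 + 119)*(1 - 1*28) = 256*(1 - 28) = 256*(-27) = -6912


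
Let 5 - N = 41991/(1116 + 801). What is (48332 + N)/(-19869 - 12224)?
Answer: -30873346/20507427 ≈ -1.5055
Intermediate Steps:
N = -10802/639 (N = 5 - 41991/(1116 + 801) = 5 - 41991/1917 = 5 - 1*13997/639 = 5 - 13997/639 = -10802/639 ≈ -16.905)
(48332 + N)/(-19869 - 12224) = (48332 - 10802/639)/(-19869 - 12224) = (30873346/639)/(-32093) = (30873346/639)*(-1/32093) = -30873346/20507427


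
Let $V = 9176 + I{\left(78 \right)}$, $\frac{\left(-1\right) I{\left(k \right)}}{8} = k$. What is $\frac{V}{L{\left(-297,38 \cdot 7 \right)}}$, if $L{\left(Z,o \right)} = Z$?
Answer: $- \frac{8552}{297} \approx -28.795$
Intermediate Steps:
$I{\left(k \right)} = - 8 k$
$V = 8552$ ($V = 9176 - 624 = 8552$)
$\frac{V}{L{\left(-297,38 \cdot 7 \right)}} = \frac{8552}{-297} = 8552 \left(- \frac{1}{297}\right) = - \frac{8552}{297}$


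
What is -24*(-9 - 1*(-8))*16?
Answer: 384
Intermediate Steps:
-24*(-9 - 1*(-8))*16 = -24*(-9 + 8)*16 = -24*(-1)*16 = -(-24)*16 = -1*(-384) = 384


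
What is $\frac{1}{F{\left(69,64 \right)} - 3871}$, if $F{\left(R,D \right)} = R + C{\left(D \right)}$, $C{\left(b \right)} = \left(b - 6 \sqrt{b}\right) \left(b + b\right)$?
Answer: $- \frac{1}{1754} \approx -0.00057013$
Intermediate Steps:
$C{\left(b \right)} = 2 b \left(b - 6 \sqrt{b}\right)$ ($C{\left(b \right)} = \left(b - 6 \sqrt{b}\right) 2 b = 2 b \left(b - 6 \sqrt{b}\right)$)
$F{\left(R,D \right)} = R - 12 D^{\frac{3}{2}} + 2 D^{2}$ ($F{\left(R,D \right)} = R - \left(- 2 D^{2} + 12 D^{\frac{3}{2}}\right) = R - 12 D^{\frac{3}{2}} + 2 D^{2}$)
$\frac{1}{F{\left(69,64 \right)} - 3871} = \frac{1}{\left(69 - 12 \cdot 64^{\frac{3}{2}} + 2 \cdot 64^{2}\right) - 3871} = \frac{1}{\left(69 - 6144 + 2 \cdot 4096\right) - 3871} = \frac{1}{\left(69 - 6144 + 8192\right) - 3871} = \frac{1}{2117 - 3871} = \frac{1}{-1754} = - \frac{1}{1754}$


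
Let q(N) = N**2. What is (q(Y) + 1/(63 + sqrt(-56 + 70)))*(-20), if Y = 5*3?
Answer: -508536/113 + 4*sqrt(14)/791 ≈ -4500.3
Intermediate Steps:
Y = 15
(q(Y) + 1/(63 + sqrt(-56 + 70)))*(-20) = (15**2 + 1/(63 + sqrt(-56 + 70)))*(-20) = (225 + 1/(63 + sqrt(14)))*(-20) = -4500 - 20/(63 + sqrt(14))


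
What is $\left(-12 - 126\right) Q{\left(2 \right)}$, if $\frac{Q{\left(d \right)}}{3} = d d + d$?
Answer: $-2484$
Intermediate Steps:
$Q{\left(d \right)} = 3 d + 3 d^{2}$ ($Q{\left(d \right)} = 3 \left(d d + d\right) = 3 \left(d^{2} + d\right) = 3 \left(d + d^{2}\right) = 3 d + 3 d^{2}$)
$\left(-12 - 126\right) Q{\left(2 \right)} = \left(-12 - 126\right) 3 \cdot 2 \left(1 + 2\right) = - 138 \cdot 3 \cdot 2 \cdot 3 = \left(-138\right) 18 = -2484$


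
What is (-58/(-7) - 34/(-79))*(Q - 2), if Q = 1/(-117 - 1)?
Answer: -7230/413 ≈ -17.506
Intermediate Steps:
Q = -1/118 (Q = 1/(-118) = -1/118 ≈ -0.0084746)
(-58/(-7) - 34/(-79))*(Q - 2) = (-58/(-7) - 34/(-79))*(-1/118 - 2) = (-58*(-⅐) - 34*(-1/79))*(-237/118) = (58/7 + 34/79)*(-237/118) = (4820/553)*(-237/118) = -7230/413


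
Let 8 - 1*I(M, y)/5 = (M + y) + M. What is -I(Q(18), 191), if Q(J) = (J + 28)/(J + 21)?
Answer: 36145/39 ≈ 926.79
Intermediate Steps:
Q(J) = (28 + J)/(21 + J)
I(M, y) = 40 - 10*M - 5*y (I(M, y) = 40 - 5*((M + y) + M) = 40 - 5*(y + 2*M) = 40 + (-10*M - 5*y) = 40 - 10*M - 5*y)
-I(Q(18), 191) = -(40 - 10*(28 + 18)/(21 + 18) - 5*191) = -(40 - 10*46/39 - 955) = -(40 - 460/39 - 955) = -1*(-36145/39) = 36145/39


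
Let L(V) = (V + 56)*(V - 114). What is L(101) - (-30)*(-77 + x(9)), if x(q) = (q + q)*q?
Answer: 509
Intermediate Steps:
x(q) = 2*q² (x(q) = (2*q)*q = 2*q²)
L(V) = (-114 + V)*(56 + V) (L(V) = (56 + V)*(-114 + V) = (-114 + V)*(56 + V))
L(101) - (-30)*(-77 + x(9)) = (-6384 + 101² - 58*101) - (-30)*(-77 + 2*9²) = (-6384 + 10201 - 5858) - (-30)*(-77 + 2*81) = -2041 - (-30)*(-77 + 162) = -2041 - (-30)*85 = -2041 - 1*(-2550) = -2041 + 2550 = 509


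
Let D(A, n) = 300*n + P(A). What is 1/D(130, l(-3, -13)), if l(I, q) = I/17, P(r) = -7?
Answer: -17/1019 ≈ -0.016683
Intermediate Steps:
l(I, q) = I/17 (l(I, q) = I*(1/17) = I/17)
D(A, n) = -7 + 300*n (D(A, n) = 300*n - 7 = -7 + 300*n)
1/D(130, l(-3, -13)) = 1/(-7 + 300*((1/17)*(-3))) = 1/(-7 + 300*(-3/17)) = 1/(-7 - 900/17) = 1/(-1019/17) = -17/1019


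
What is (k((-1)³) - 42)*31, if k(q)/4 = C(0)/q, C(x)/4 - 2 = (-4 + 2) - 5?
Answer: 1178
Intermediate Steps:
C(x) = -20 (C(x) = 8 + 4*((-4 + 2) - 5) = 8 + 4*(-2 - 5) = 8 + 4*(-7) = 8 - 28 = -20)
k(q) = -80/q (k(q) = 4*(-20/q) = -80/q)
(k((-1)³) - 42)*31 = (-80/((-1)³) - 42)*31 = (-80/(-1) - 42)*31 = (-80*(-1) - 42)*31 = (80 - 42)*31 = 38*31 = 1178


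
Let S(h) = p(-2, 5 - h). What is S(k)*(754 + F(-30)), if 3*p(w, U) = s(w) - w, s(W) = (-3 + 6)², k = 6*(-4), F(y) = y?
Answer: 7964/3 ≈ 2654.7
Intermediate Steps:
k = -24
s(W) = 9 (s(W) = 3² = 9)
p(w, U) = 3 - w/3 (p(w, U) = (9 - w)/3 = 3 - w/3)
S(h) = 11/3 (S(h) = 3 - ⅓*(-2) = 3 + ⅔ = 11/3)
S(k)*(754 + F(-30)) = 11*(754 - 30)/3 = (11/3)*724 = 7964/3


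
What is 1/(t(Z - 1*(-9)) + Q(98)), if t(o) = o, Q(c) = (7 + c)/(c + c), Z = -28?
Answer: -28/517 ≈ -0.054159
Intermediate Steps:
Q(c) = (7 + c)/(2*c) (Q(c) = (7 + c)/((2*c)) = (7 + c)*(1/(2*c)) = (7 + c)/(2*c))
1/(t(Z - 1*(-9)) + Q(98)) = 1/((-28 - 1*(-9)) + (½)*(7 + 98)/98) = 1/((-28 + 9) + (½)*(1/98)*105) = 1/(-19 + 15/28) = 1/(-517/28) = -28/517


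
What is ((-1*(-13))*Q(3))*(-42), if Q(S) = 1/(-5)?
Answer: 546/5 ≈ 109.20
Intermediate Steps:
Q(S) = -⅕
((-1*(-13))*Q(3))*(-42) = (-1*(-13)*(-⅕))*(-42) = (13*(-⅕))*(-42) = -13/5*(-42) = 546/5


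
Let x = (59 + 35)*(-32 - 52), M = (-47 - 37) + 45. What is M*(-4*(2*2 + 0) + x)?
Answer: 308568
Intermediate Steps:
M = -39 (M = -84 + 45 = -39)
x = -7896 (x = 94*(-84) = -7896)
M*(-4*(2*2 + 0) + x) = -39*(-4*(2*2 + 0) - 7896) = -39*(-4*(4 + 0) - 7896) = -39*(-4*4 - 7896) = -39*(-16 - 7896) = -39*(-7912) = 308568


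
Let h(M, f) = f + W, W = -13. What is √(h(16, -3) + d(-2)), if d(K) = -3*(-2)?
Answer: I*√10 ≈ 3.1623*I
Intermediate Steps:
h(M, f) = -13 + f (h(M, f) = f - 13 = -13 + f)
d(K) = 6
√(h(16, -3) + d(-2)) = √((-13 - 3) + 6) = √(-16 + 6) = √(-10) = I*√10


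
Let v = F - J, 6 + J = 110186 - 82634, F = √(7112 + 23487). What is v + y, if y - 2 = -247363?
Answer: -274907 + √30599 ≈ -2.7473e+5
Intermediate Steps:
y = -247361 (y = 2 - 247363 = -247361)
F = √30599 ≈ 174.93
J = 27546 (J = -6 + (110186 - 82634) = -6 + 27552 = 27546)
v = -27546 + √30599 (v = √30599 - 1*27546 = √30599 - 27546 = -27546 + √30599 ≈ -27371.)
v + y = (-27546 + √30599) - 247361 = -274907 + √30599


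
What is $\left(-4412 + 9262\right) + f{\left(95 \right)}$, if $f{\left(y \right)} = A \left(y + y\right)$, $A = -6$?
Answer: $3710$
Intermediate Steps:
$f{\left(y \right)} = - 12 y$ ($f{\left(y \right)} = - 6 \left(y + y\right) = - 6 \cdot 2 y = - 12 y$)
$\left(-4412 + 9262\right) + f{\left(95 \right)} = \left(-4412 + 9262\right) - 1140 = 4850 - 1140 = 3710$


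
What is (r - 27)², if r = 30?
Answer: 9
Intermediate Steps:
(r - 27)² = (30 - 27)² = 3² = 9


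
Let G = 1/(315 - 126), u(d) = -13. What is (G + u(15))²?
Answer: 6031936/35721 ≈ 168.86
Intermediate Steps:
G = 1/189 ≈ 0.0052910
(G + u(15))² = (1/189 - 13)² = (-2456/189)² = 6031936/35721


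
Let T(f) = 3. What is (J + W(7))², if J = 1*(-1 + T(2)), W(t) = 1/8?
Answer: 289/64 ≈ 4.5156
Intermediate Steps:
W(t) = ⅛
J = 2 (J = 1*(-1 + 3) = 1*2 = 2)
(J + W(7))² = (2 + ⅛)² = (17/8)² = 289/64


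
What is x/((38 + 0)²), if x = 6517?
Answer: 343/76 ≈ 4.5132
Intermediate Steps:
x/((38 + 0)²) = 6517/((38 + 0)²) = 6517/(38²) = 6517/1444 = 6517*(1/1444) = 343/76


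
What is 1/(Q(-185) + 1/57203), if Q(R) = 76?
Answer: 57203/4347429 ≈ 0.013158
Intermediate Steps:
1/(Q(-185) + 1/57203) = 1/(76 + 1/57203) = 1/(4347429/57203) = 57203/4347429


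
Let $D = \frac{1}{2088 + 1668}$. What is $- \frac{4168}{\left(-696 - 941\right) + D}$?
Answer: $\frac{15655008}{6148571} \approx 2.5461$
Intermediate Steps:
$D = \frac{1}{3756} \approx 0.00026624$
$- \frac{4168}{\left(-696 - 941\right) + D} = - \frac{4168}{\left(-696 - 941\right) + \frac{1}{3756}} = - \frac{4168}{-1637 + \frac{1}{3756}} = - \frac{4168}{- \frac{6148571}{3756}} = \left(-4168\right) \left(- \frac{3756}{6148571}\right) = \frac{15655008}{6148571}$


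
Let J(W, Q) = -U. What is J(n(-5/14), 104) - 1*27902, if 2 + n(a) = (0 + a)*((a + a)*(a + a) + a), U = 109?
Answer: -28011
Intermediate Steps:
n(a) = -2 + a*(a + 4*a²) (n(a) = -2 + (0 + a)*((a + a)*(a + a) + a) = -2 + a*((2*a)*(2*a) + a) = -2 + a*(4*a² + a) = -2 + a*(a + 4*a²))
J(W, Q) = -109 (J(W, Q) = -1*109 = -109)
J(n(-5/14), 104) - 1*27902 = -109 - 1*27902 = -109 - 27902 = -28011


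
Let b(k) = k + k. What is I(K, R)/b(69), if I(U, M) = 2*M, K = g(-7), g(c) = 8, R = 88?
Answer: 88/69 ≈ 1.2754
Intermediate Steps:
K = 8
b(k) = 2*k
I(K, R)/b(69) = (2*88)/((2*69)) = 176/138 = 176*(1/138) = 88/69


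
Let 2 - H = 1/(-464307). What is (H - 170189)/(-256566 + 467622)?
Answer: -4938688463/6124673637 ≈ -0.80636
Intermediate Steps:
H = 928615/464307 (H = 2 - 1/(-464307) = 2 - 1*(-1/464307) = 2 + 1/464307 = 928615/464307 ≈ 2.0000)
(H - 170189)/(-256566 + 467622) = (928615/464307 - 170189)/(-256566 + 467622) = -79019015408/464307/211056 = -79019015408/464307*1/211056 = -4938688463/6124673637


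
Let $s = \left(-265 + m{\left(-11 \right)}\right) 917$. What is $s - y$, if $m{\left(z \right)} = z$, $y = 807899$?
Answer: $-1060991$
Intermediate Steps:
$s = -253092$ ($s = \left(-265 - 11\right) 917 = \left(-276\right) 917 = -253092$)
$s - y = -253092 - 807899 = -1060991$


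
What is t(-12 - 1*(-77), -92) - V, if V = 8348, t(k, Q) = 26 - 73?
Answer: -8395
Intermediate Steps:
t(k, Q) = -47
t(-12 - 1*(-77), -92) - V = -47 - 1*8348 = -47 - 8348 = -8395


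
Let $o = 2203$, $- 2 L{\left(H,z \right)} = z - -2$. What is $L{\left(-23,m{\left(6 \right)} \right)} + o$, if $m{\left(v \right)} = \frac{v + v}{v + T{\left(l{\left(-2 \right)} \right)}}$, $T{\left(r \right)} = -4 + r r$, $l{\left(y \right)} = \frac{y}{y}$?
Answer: $2200$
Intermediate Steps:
$l{\left(y \right)} = 1$
$T{\left(r \right)} = -4 + r^{2}$
$m{\left(v \right)} = \frac{2 v}{-3 + v}$ ($m{\left(v \right)} = \frac{v + v}{v - \left(4 - 1^{2}\right)} = \frac{2 v}{v + \left(-4 + 1\right)} = \frac{2 v}{v - 3} = \frac{2 v}{-3 + v}$)
$L{\left(H,z \right)} = -1 - \frac{z}{2}$ ($L{\left(H,z \right)} = - \frac{z - -2}{2} = - \frac{z + 2}{2} = - \frac{2 + z}{2} = -1 - \frac{z}{2}$)
$L{\left(-23,m{\left(6 \right)} \right)} + o = \left(-1 - \frac{2 \cdot 6 \frac{1}{-3 + 6}}{2}\right) + 2203 = \left(-1 - \frac{2 \cdot 6 \cdot \frac{1}{3}}{2}\right) + 2203 = \left(-1 - 2\right) + 2203 = -3 + 2203 = 2200$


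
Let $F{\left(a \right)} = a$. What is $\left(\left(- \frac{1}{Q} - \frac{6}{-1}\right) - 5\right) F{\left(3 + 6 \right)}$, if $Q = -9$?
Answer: $10$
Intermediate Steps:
$\left(\left(- \frac{1}{Q} - \frac{6}{-1}\right) - 5\right) F{\left(3 + 6 \right)} = \left(\left(- \frac{1}{-9} - \frac{6}{-1}\right) - 5\right) \left(3 + 6\right) = \left(\left(\left(-1\right) \left(- \frac{1}{9}\right) - -6\right) - 5\right) 9 = \left(\left(\frac{1}{9} + 6\right) - 5\right) 9 = \left(\frac{55}{9} - 5\right) 9 = \frac{10}{9} \cdot 9 = 10$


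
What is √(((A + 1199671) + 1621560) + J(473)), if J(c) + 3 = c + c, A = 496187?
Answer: √3318361 ≈ 1821.6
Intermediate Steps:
J(c) = -3 + 2*c (J(c) = -3 + (c + c) = -3 + 2*c)
√(((A + 1199671) + 1621560) + J(473)) = √(((496187 + 1199671) + 1621560) + (-3 + 2*473)) = √((1695858 + 1621560) + (-3 + 946)) = √(3317418 + 943) = √3318361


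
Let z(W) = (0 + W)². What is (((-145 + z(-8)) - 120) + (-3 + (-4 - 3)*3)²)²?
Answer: 140625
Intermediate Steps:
z(W) = W²
(((-145 + z(-8)) - 120) + (-3 + (-4 - 3)*3)²)² = (((-145 + (-8)²) - 120) + (-3 + (-4 - 3)*3)²)² = (((-145 + 64) - 120) + (-3 - 7*3)²)² = ((-81 - 120) + (-3 - 21)²)² = (-201 + (-24)²)² = (-201 + 576)² = 375² = 140625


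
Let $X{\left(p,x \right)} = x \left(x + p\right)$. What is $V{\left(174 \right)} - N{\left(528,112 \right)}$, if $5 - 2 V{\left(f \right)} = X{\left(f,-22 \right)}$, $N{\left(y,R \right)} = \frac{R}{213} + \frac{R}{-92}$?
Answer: $\frac{16413527}{9798} \approx 1675.2$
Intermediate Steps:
$N{\left(y,R \right)} = - \frac{121 R}{19596}$ ($N{\left(y,R \right)} = R \frac{1}{213} + R \left(- \frac{1}{92}\right) = \frac{R}{213} - \frac{R}{92} = - \frac{121 R}{19596}$)
$X{\left(p,x \right)} = x \left(p + x\right)$
$V{\left(f \right)} = - \frac{479}{2} + 11 f$ ($V{\left(f \right)} = \frac{5}{2} - \frac{\left(-22\right) \left(f - 22\right)}{2} = \frac{5}{2} - \frac{\left(-22\right) \left(-22 + f\right)}{2} = \frac{5}{2} - \frac{484 - 22 f}{2} = \frac{5}{2} + \left(-242 + 11 f\right) = - \frac{479}{2} + 11 f$)
$V{\left(174 \right)} - N{\left(528,112 \right)} = \left(- \frac{479}{2} + 11 \cdot 174\right) - \left(- \frac{121}{19596}\right) 112 = \left(- \frac{479}{2} + 1914\right) - - \frac{3388}{4899} = \frac{3349}{2} + \frac{3388}{4899} = \frac{16413527}{9798}$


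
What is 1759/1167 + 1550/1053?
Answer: 1220359/409617 ≈ 2.9793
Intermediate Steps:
1759/1167 + 1550/1053 = 1220359/409617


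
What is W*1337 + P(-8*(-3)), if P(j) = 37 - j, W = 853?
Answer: 1140474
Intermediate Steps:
W*1337 + P(-8*(-3)) = 853*1337 + (37 - (-8)*(-3)) = 1140461 + (37 - 1*24) = 1140461 + (37 - 24) = 1140461 + 13 = 1140474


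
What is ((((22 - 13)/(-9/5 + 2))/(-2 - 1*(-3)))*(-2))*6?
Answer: -540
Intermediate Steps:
((((22 - 13)/(-9/5 + 2))/(-2 - 1*(-3)))*(-2))*6 = (((9/(-9*⅕ + 2))/(-2 + 3))*(-2))*6 = (((9/(-9/5 + 2))/1)*(-2))*6 = (((9/(⅕))*1)*(-2))*6 = (((9*5)*1)*(-2))*6 = ((45*1)*(-2))*6 = (45*(-2))*6 = -90*6 = -540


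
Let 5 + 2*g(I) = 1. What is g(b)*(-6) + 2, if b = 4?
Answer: 14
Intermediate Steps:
g(I) = -2 (g(I) = -5/2 + (1/2)*1 = -5/2 + 1/2 = -2)
g(b)*(-6) + 2 = -2*(-6) + 2 = 12 + 2 = 14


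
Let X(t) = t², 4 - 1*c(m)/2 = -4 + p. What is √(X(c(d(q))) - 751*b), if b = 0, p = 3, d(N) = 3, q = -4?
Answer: 10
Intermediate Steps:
c(m) = 10 (c(m) = 8 - 2*(-4 + 3) = 8 - 2*(-1) = 8 + 2 = 10)
√(X(c(d(q))) - 751*b) = √(10² - 751*0) = √(100 + 0) = √100 = 10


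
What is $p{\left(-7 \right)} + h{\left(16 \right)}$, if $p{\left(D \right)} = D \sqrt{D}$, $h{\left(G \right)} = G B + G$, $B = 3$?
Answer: $64 - 7 i \sqrt{7} \approx 64.0 - 18.52 i$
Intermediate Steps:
$h{\left(G \right)} = 4 G$ ($h{\left(G \right)} = G 3 + G = 3 G + G = 4 G$)
$p{\left(D \right)} = D^{\frac{3}{2}}$
$p{\left(-7 \right)} + h{\left(16 \right)} = \left(-7\right)^{\frac{3}{2}} + 4 \cdot 16 = - 7 i \sqrt{7} + 64 = 64 - 7 i \sqrt{7}$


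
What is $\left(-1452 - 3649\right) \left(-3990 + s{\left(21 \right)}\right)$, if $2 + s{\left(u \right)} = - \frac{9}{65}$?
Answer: $\frac{1323653389}{65} \approx 2.0364 \cdot 10^{7}$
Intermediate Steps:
$s{\left(u \right)} = - \frac{139}{65}$ ($s{\left(u \right)} = -2 - \frac{9}{65} = - \frac{139}{65}$)
$\left(-1452 - 3649\right) \left(-3990 + s{\left(21 \right)}\right) = \left(-1452 - 3649\right) \left(-3990 - \frac{139}{65}\right) = \left(-5101\right) \left(- \frac{259489}{65}\right) = \frac{1323653389}{65}$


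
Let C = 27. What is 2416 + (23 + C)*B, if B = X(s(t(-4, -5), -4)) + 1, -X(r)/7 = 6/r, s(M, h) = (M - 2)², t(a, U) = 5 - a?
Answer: 16962/7 ≈ 2423.1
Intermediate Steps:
s(M, h) = (-2 + M)²
X(r) = -42/r
B = ⅐ (B = -42/(-2 + (5 - 1*(-4)))² + 1 = -42/(-2 + (5 + 4))² + 1 = -42/(-2 + 9)² + 1 = -42/(7²) + 1 = -42/49 + 1 = -42*1/49 + 1 = -6/7 + 1 = ⅐ ≈ 0.14286)
2416 + (23 + C)*B = 2416 + (23 + 27)*(⅐) = 2416 + 50*(⅐) = 2416 + 50/7 = 16962/7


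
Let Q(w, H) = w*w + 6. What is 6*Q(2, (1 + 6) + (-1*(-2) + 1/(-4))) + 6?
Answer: 66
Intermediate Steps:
Q(w, H) = 6 + w² (Q(w, H) = w² + 6 = 6 + w²)
6*Q(2, (1 + 6) + (-1*(-2) + 1/(-4))) + 6 = 6*(6 + 2²) + 6 = 6*(6 + 4) + 6 = 6*10 + 6 = 60 + 6 = 66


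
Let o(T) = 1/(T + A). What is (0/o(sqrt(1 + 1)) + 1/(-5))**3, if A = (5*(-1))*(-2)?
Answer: -1/125 ≈ -0.0080000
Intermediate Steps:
A = 10 (A = -5*(-2) = 10)
o(T) = 1/(10 + T) (o(T) = 1/(T + 10) = 1/(10 + T))
(0/o(sqrt(1 + 1)) + 1/(-5))**3 = (0/(1/(10 + sqrt(1 + 1))) + 1/(-5))**3 = (0/(1/(10 + sqrt(2))) + 1*(-1/5))**3 = (0*(10 + sqrt(2)) - 1/5)**3 = (0 - 1/5)**3 = (-1/5)**3 = -1/125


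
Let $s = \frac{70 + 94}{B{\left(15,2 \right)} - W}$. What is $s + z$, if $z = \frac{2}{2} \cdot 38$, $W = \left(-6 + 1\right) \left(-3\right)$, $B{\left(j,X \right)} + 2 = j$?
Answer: $-44$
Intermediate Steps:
$B{\left(j,X \right)} = -2 + j$
$W = 15$ ($W = \left(-5\right) \left(-3\right) = 15$)
$s = -82$ ($s = \frac{70 + 94}{\left(-2 + 15\right) - 15} = \frac{164}{13 - 15} = \frac{164}{-2} = 164 \left(- \frac{1}{2}\right) = -82$)
$z = 38$ ($z = 2 \cdot \frac{1}{2} \cdot 38 = 1 \cdot 38 = 38$)
$s + z = -82 + 38 = -44$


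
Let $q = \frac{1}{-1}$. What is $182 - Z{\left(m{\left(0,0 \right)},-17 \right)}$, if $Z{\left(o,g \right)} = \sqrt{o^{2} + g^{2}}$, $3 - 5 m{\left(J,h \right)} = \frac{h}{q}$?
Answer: $182 - \frac{\sqrt{7234}}{5} \approx 164.99$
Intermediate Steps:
$q = -1$
$m{\left(J,h \right)} = \frac{3}{5} + \frac{h}{5}$ ($m{\left(J,h \right)} = \frac{3}{5} - \frac{h \frac{1}{-1}}{5} = \frac{3}{5} - \frac{h \left(-1\right)}{5} = \frac{3}{5} - \frac{\left(-1\right) h}{5} = \frac{3}{5} + \frac{h}{5}$)
$Z{\left(o,g \right)} = \sqrt{g^{2} + o^{2}}$
$182 - Z{\left(m{\left(0,0 \right)},-17 \right)} = 182 - \sqrt{\left(-17\right)^{2} + \left(\frac{3}{5} + \frac{1}{5} \cdot 0\right)^{2}} = 182 - \sqrt{289 + \left(\frac{3}{5} + 0\right)^{2}} = 182 - \sqrt{289 + \left(\frac{3}{5}\right)^{2}} = 182 - \sqrt{289 + \frac{9}{25}} = 182 - \sqrt{\frac{7234}{25}} = 182 - \frac{\sqrt{7234}}{5}$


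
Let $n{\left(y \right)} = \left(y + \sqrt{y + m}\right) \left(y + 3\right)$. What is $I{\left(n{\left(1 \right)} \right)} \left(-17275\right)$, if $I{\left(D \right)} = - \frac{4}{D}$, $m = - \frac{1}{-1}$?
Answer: $-17275 + 17275 \sqrt{2} \approx 7155.5$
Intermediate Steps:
$m = 1$ ($m = \left(-1\right) \left(-1\right) = 1$)
$n{\left(y \right)} = \left(3 + y\right) \left(y + \sqrt{1 + y}\right)$ ($n{\left(y \right)} = \left(y + \sqrt{y + 1}\right) \left(y + 3\right) = \left(y + \sqrt{1 + y}\right) \left(3 + y\right) = \left(3 + y\right) \left(y + \sqrt{1 + y}\right)$)
$I{\left(n{\left(1 \right)} \right)} \left(-17275\right) = - \frac{4}{1^{2} + 3 \cdot 1 + 3 \sqrt{1 + 1} + 1 \sqrt{1 + 1}} \left(-17275\right) = - \frac{4}{1 + 3 + 3 \sqrt{2} + 1 \sqrt{2}} \left(-17275\right) = - \frac{4}{1 + 3 + 3 \sqrt{2} + \sqrt{2}} \left(-17275\right) = - \frac{4}{4 + 4 \sqrt{2}} \left(-17275\right) = \frac{69100}{4 + 4 \sqrt{2}}$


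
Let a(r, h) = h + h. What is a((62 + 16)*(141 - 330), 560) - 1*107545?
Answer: -106425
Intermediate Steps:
a(r, h) = 2*h
a((62 + 16)*(141 - 330), 560) - 1*107545 = 2*560 - 1*107545 = 1120 - 107545 = -106425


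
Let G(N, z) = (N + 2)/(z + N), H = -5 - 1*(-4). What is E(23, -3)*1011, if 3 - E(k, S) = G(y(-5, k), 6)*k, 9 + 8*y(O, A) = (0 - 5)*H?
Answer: -36396/11 ≈ -3308.7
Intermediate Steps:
H = -1 (H = -5 + 4 = -1)
y(O, A) = -½ (y(O, A) = -9/8 + ((0 - 5)*(-1))/8 = -9/8 + (-5*(-1))/8 = -9/8 + (⅛)*5 = -9/8 + 5/8 = -½)
G(N, z) = (2 + N)/(N + z)
E(k, S) = 3 - 3*k/11 (E(k, S) = 3 - (2 - ½)/(-½ + 6)*k = 3 - (3/2)/(11/2)*k = 3 - (2/11)*(3/2)*k = 3 - 3*k/11)
E(23, -3)*1011 = (3 - 3/11*23)*1011 = (3 - 69/11)*1011 = -36/11*1011 = -36396/11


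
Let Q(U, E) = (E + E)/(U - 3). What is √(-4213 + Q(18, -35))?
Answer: I*√37959/3 ≈ 64.944*I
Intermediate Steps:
Q(U, E) = 2*E/(-3 + U) (Q(U, E) = (2*E)/(-3 + U) = 2*E/(-3 + U))
√(-4213 + Q(18, -35)) = √(-4213 + 2*(-35)/(-3 + 18)) = √(-4213 + 2*(-35)/15) = √(-4213 + 2*(-35)*(1/15)) = √(-4213 - 14/3) = √(-12653/3) = I*√37959/3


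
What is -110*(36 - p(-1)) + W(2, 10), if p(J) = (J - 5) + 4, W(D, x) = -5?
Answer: -4185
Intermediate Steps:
p(J) = -1 + J (p(J) = (-5 + J) + 4 = -1 + J)
-110*(36 - p(-1)) + W(2, 10) = -110*(36 - (-1 - 1)) - 5 = -110*(36 - 1*(-2)) - 5 = -110*(36 + 2) - 5 = -110*38 - 5 = -4180 - 5 = -4185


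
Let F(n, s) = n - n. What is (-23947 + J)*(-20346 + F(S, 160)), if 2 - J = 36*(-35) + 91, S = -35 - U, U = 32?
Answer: 463400496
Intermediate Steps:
S = -67 (S = -35 - 1*32 = -35 - 32 = -67)
F(n, s) = 0
J = 1171 (J = 2 - (36*(-35) + 91) = 2 - (-1260 + 91) = 2 - 1*(-1169) = 2 + 1169 = 1171)
(-23947 + J)*(-20346 + F(S, 160)) = (-23947 + 1171)*(-20346 + 0) = -22776*(-20346) = 463400496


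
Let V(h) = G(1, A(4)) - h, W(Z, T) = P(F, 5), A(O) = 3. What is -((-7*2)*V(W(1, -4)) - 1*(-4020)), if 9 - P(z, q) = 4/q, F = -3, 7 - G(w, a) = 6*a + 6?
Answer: -21864/5 ≈ -4372.8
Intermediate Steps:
G(w, a) = 1 - 6*a (G(w, a) = 7 - (6*a + 6) = 7 - (6 + 6*a) = 7 + (-6 - 6*a) = 1 - 6*a)
P(z, q) = 9 - 4/q
W(Z, T) = 41/5 (W(Z, T) = 9 - 4/5 = 41/5)
V(h) = -17 - h (V(h) = (1 - 6*3) - h = (1 - 18) - h = -17 - h)
-((-7*2)*V(W(1, -4)) - 1*(-4020)) = -((-7*2)*(-17 - 1*41/5) - 1*(-4020)) = -(-14*(-17 - 41/5) + 4020) = -(-14*(-126/5) + 4020) = -(1764/5 + 4020) = -1*21864/5 = -21864/5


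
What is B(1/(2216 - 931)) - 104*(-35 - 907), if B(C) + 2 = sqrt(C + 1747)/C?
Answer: 97966 + 124*sqrt(187610) ≈ 1.5168e+5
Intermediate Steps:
B(C) = -2 + sqrt(1747 + C)/C (B(C) = -2 + sqrt(C + 1747)/C = -2 + sqrt(1747 + C)/C)
B(1/(2216 - 931)) - 104*(-35 - 907) = (-2 + sqrt(1747 + 1/(2216 - 931))/(1/(2216 - 931))) - 104*(-35 - 907) = (-2 + sqrt(1747 + 1/1285)/(1/1285)) - 104*(-942) = (-2 + sqrt(1747 + 1/1285)/(1/1285)) + 97968 = (-2 + 1285*sqrt(2244896/1285)) + 97968 = (-2 + 1285*(124*sqrt(187610)/1285)) + 97968 = (-2 + 124*sqrt(187610)) + 97968 = 97966 + 124*sqrt(187610)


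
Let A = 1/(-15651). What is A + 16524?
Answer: 258617123/15651 ≈ 16524.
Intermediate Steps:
A = -1/15651 ≈ -6.3894e-5
A + 16524 = -1/15651 + 16524 = 258617123/15651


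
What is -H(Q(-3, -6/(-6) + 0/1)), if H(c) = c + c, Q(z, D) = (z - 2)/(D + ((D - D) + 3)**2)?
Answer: 1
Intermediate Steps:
Q(z, D) = (-2 + z)/(9 + D) (Q(z, D) = (-2 + z)/(D + (0 + 3)**2) = (-2 + z)/(D + 3**2) = (-2 + z)/(D + 9) = (-2 + z)/(9 + D))
H(c) = 2*c
-H(Q(-3, -6/(-6) + 0/1)) = -2*(-2 - 3)/(9 + (-6/(-6) + 0/1)) = -2*-5/(9 + (-6*(-1/6) + 0*1)) = -2*-5/(9 + (1 + 0)) = -2*-5/(9 + 1) = -2*-5/10 = -2*(1/10)*(-5) = -2*(-1)/2 = -1*(-1) = 1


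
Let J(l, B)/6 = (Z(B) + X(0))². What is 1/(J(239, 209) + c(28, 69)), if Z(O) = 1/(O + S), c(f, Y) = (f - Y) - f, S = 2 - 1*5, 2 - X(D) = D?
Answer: -21218/952335 ≈ -0.022280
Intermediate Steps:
X(D) = 2 - D
S = -3 (S = 2 - 5 = -3)
c(f, Y) = -Y
Z(O) = 1/(-3 + O) (Z(O) = 1/(O - 3) = 1/(-3 + O))
J(l, B) = 6*(2 + 1/(-3 + B))² (J(l, B) = 6*(1/(-3 + B) + (2 - 1*0))² = 6*(1/(-3 + B) + (2 + 0))² = 6*(1/(-3 + B) + 2)² = 6*(2 + 1/(-3 + B))²)
1/(J(239, 209) + c(28, 69)) = 1/(6*(-5 + 2*209)²/(-3 + 209)² - 1*69) = 1/(6*(-5 + 418)²/206² - 69) = 1/(6*413²*(1/42436) - 69) = 1/(6*170569*(1/42436) - 69) = 1/(511707/21218 - 69) = 1/(-952335/21218) = -21218/952335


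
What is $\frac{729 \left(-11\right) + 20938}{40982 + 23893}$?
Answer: $\frac{12919}{64875} \approx 0.19914$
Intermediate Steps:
$\frac{729 \left(-11\right) + 20938}{40982 + 23893} = \frac{-8019 + 20938}{64875} = 12919 \cdot \frac{1}{64875} = \frac{12919}{64875}$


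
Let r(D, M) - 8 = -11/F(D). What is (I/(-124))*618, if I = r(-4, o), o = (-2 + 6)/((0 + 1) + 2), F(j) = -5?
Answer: -15759/310 ≈ -50.836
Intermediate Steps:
o = 4/3 (o = 4/(1 + 2) = 4/3 ≈ 1.3333)
r(D, M) = 51/5 (r(D, M) = 8 - 11/(-5) = 8 - 11*(-⅕) = 8 + 11/5 = 51/5)
I = 51/5 ≈ 10.200
(I/(-124))*618 = ((51/5)/(-124))*618 = ((51/5)*(-1/124))*618 = -51/620*618 = -15759/310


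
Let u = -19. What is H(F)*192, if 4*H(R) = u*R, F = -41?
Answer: 37392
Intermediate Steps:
H(R) = -19*R/4 (H(R) = (-19*R)/4 = -19*R/4)
H(F)*192 = -19/4*(-41)*192 = (779/4)*192 = 37392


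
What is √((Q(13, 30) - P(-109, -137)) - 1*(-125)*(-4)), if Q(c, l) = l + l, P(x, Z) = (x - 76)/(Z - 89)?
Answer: 5*I*√900610/226 ≈ 20.996*I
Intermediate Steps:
P(x, Z) = (-76 + x)/(-89 + Z)
Q(c, l) = 2*l
√((Q(13, 30) - P(-109, -137)) - 1*(-125)*(-4)) = √((2*30 - (-76 - 109)/(-89 - 137)) - 1*(-125)*(-4)) = √((60 - (-185)/(-226)) + 125*(-4)) = √((60 - (-1)*(-185)/226) - 500) = √((60 - 1*185/226) - 500) = √((60 - 185/226) - 500) = √(13375/226 - 500) = √(-99625/226) = 5*I*√900610/226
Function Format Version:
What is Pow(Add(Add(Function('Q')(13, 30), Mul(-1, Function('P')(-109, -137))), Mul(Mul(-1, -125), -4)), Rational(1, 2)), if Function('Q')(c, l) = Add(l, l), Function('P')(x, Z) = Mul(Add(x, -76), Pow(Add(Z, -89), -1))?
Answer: Mul(Rational(5, 226), I, Pow(900610, Rational(1, 2))) ≈ Mul(20.996, I)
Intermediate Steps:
Function('P')(x, Z) = Mul(Pow(Add(-89, Z), -1), Add(-76, x)) (Function('P')(x, Z) = Mul(Add(-76, x), Pow(Add(-89, Z), -1)) = Mul(Pow(Add(-89, Z), -1), Add(-76, x)))
Function('Q')(c, l) = Mul(2, l)
Pow(Add(Add(Function('Q')(13, 30), Mul(-1, Function('P')(-109, -137))), Mul(Mul(-1, -125), -4)), Rational(1, 2)) = Pow(Add(Add(Mul(2, 30), Mul(-1, Mul(Pow(Add(-89, -137), -1), Add(-76, -109)))), Mul(Mul(-1, -125), -4)), Rational(1, 2)) = Pow(Add(Add(60, Mul(-1, Mul(Pow(-226, -1), -185))), Mul(125, -4)), Rational(1, 2)) = Pow(Add(Add(60, Mul(-1, Mul(Rational(-1, 226), -185))), -500), Rational(1, 2)) = Pow(Add(Add(60, Mul(-1, Rational(185, 226))), -500), Rational(1, 2)) = Pow(Add(Add(60, Rational(-185, 226)), -500), Rational(1, 2)) = Pow(Add(Rational(13375, 226), -500), Rational(1, 2)) = Pow(Rational(-99625, 226), Rational(1, 2)) = Mul(Rational(5, 226), I, Pow(900610, Rational(1, 2)))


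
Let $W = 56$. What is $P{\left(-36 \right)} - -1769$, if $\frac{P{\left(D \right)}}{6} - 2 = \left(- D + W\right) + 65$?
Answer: $2723$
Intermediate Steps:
$P{\left(D \right)} = 738 - 6 D$ ($P{\left(D \right)} = 12 + 6 \left(\left(- D + 56\right) + 65\right) = 12 + 6 \left(\left(56 - D\right) + 65\right) = 12 + 6 \left(121 - D\right) = 12 - \left(-726 + 6 D\right) = 738 - 6 D$)
$P{\left(-36 \right)} - -1769 = \left(738 - -216\right) - -1769 = \left(738 + 216\right) + 1769 = 954 + 1769 = 2723$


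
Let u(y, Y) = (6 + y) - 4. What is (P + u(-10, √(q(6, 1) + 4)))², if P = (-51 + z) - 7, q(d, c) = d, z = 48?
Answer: 324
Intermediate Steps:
P = -10 (P = (-51 + 48) - 7 = -3 - 7 = -10)
u(y, Y) = 2 + y
(P + u(-10, √(q(6, 1) + 4)))² = (-10 + (2 - 10))² = (-10 - 8)² = (-18)² = 324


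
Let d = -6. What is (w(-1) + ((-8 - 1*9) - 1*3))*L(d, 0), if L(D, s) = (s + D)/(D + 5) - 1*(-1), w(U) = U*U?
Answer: -133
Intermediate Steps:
w(U) = U²
L(D, s) = 1 + (D + s)/(5 + D) (L(D, s) = (D + s)/(5 + D) + 1 = 1 + (D + s)/(5 + D))
(w(-1) + ((-8 - 1*9) - 1*3))*L(d, 0) = ((-1)² + ((-8 - 1*9) - 1*3))*((5 + 0 + 2*(-6))/(5 - 6)) = (1 + ((-8 - 9) - 3))*((5 + 0 - 12)/(-1)) = (1 + (-17 - 3))*(-1*(-7)) = (1 - 20)*7 = -19*7 = -133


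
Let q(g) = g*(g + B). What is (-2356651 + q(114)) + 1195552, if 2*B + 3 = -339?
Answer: -1167597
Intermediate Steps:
B = -171 (B = -3/2 + (½)*(-339) = -3/2 - 339/2 = -171)
q(g) = g*(-171 + g) (q(g) = g*(g - 171) = g*(-171 + g))
(-2356651 + q(114)) + 1195552 = (-2356651 + 114*(-171 + 114)) + 1195552 = (-2356651 + 114*(-57)) + 1195552 = (-2356651 - 6498) + 1195552 = -2363149 + 1195552 = -1167597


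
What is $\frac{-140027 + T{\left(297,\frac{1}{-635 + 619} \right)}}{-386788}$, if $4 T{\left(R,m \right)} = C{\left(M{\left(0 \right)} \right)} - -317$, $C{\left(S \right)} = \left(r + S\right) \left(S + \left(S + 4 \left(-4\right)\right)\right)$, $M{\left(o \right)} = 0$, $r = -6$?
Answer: $\frac{559695}{1547152} \approx 0.36176$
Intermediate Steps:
$C{\left(S \right)} = \left(-16 + 2 S\right) \left(-6 + S\right)$ ($C{\left(S \right)} = \left(-6 + S\right) \left(S + \left(S + 4 \left(-4\right)\right)\right) = \left(-6 + S\right) \left(S + \left(S - 16\right)\right) = \left(-6 + S\right) \left(S + \left(-16 + S\right)\right) = \left(-6 + S\right) \left(-16 + 2 S\right) = \left(-16 + 2 S\right) \left(-6 + S\right)$)
$T{\left(R,m \right)} = \frac{413}{4}$ ($T{\left(R,m \right)} = \frac{\left(96 - 0 + 2 \cdot 0^{2}\right) - -317}{4} = \frac{\left(96 + 0 + 2 \cdot 0\right) + 317}{4} = \frac{\left(96 + 0 + 0\right) + 317}{4} = \frac{96 + 317}{4} = \frac{1}{4} \cdot 413 = \frac{413}{4}$)
$\frac{-140027 + T{\left(297,\frac{1}{-635 + 619} \right)}}{-386788} = \frac{-140027 + \frac{413}{4}}{-386788} = \left(- \frac{559695}{4}\right) \left(- \frac{1}{386788}\right) = \frac{559695}{1547152}$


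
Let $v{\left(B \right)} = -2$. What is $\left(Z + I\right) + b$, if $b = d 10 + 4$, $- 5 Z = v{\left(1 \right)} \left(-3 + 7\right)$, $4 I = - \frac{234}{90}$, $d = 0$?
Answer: $\frac{99}{20} \approx 4.95$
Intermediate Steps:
$I = - \frac{13}{20}$ ($I = \frac{\left(-234\right) \frac{1}{90}}{4} = \frac{1}{4} \left(- \frac{13}{5}\right) = - \frac{13}{20} \approx -0.65$)
$Z = \frac{8}{5}$ ($Z = - \frac{\left(-2\right) \left(-3 + 7\right)}{5} = - \frac{\left(-2\right) 4}{5} = \left(- \frac{1}{5}\right) \left(-8\right) = \frac{8}{5} \approx 1.6$)
$b = 4$ ($b = 0 \cdot 10 + 4 = 0 + 4 = 4$)
$\left(Z + I\right) + b = \left(\frac{8}{5} - \frac{13}{20}\right) + 4 = \frac{19}{20} + 4 = \frac{99}{20}$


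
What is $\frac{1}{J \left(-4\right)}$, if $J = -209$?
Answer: $\frac{1}{836} \approx 0.0011962$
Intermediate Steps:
$\frac{1}{J \left(-4\right)} = \frac{1}{\left(-209\right) \left(-4\right)} = \frac{1}{836}$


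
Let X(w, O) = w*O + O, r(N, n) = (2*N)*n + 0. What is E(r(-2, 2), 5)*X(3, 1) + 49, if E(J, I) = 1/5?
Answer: 249/5 ≈ 49.800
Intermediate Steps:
r(N, n) = 2*N*n (r(N, n) = 2*N*n + 0 = 2*N*n)
X(w, O) = O + O*w (X(w, O) = O*w + O = O + O*w)
E(J, I) = ⅕
E(r(-2, 2), 5)*X(3, 1) + 49 = (1*(1 + 3))/5 + 49 = (1*4)/5 + 49 = (⅕)*4 + 49 = ⅘ + 49 = 249/5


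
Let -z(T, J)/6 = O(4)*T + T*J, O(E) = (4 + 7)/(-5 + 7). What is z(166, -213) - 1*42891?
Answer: 163779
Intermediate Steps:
O(E) = 11/2
z(T, J) = -33*T - 6*J*T (z(T, J) = -6*(11*T/2 + T*J) = -6*(11*T/2 + J*T) = -33*T - 6*J*T)
z(166, -213) - 1*42891 = -3*166*(11 + 2*(-213)) - 1*42891 = -3*166*(11 - 426) - 42891 = -3*166*(-415) - 42891 = 206670 - 42891 = 163779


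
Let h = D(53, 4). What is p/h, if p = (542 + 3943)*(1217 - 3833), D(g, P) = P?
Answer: -2933190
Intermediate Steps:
h = 4
p = -11732760 (p = 4485*(-2616) = -11732760)
p/h = -11732760/4 = -11732760*1/4 = -2933190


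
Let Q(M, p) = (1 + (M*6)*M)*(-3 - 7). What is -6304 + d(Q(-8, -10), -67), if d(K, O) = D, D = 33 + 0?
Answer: -6271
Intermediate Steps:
Q(M, p) = -10 - 60*M**2 (Q(M, p) = (1 + (6*M)*M)*(-10) = (1 + 6*M**2)*(-10) = -10 - 60*M**2)
D = 33
d(K, O) = 33
-6304 + d(Q(-8, -10), -67) = -6304 + 33 = -6271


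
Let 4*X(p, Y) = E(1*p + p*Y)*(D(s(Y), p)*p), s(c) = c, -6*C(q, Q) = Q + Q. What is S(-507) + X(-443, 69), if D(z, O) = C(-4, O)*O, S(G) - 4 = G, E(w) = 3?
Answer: 86936295/4 ≈ 2.1734e+7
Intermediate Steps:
C(q, Q) = -Q/3 (C(q, Q) = -(Q + Q)/6 = -Q/3)
S(G) = 4 + G
D(z, O) = -O**2/3 (D(z, O) = (-O/3)*O = -O**2/3)
X(p, Y) = -p**3/4 (X(p, Y) = (3*((-p**2/3)*p))/4 = (3*(-p**3/3))/4 = (-p**3)/4 = -p**3/4)
S(-507) + X(-443, 69) = (4 - 507) - 1/4*(-443)**3 = -503 - 1/4*(-86938307) = -503 + 86938307/4 = 86936295/4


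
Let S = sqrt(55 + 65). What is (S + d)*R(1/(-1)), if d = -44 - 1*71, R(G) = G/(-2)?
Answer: -115/2 + sqrt(30) ≈ -52.023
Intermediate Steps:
S = 2*sqrt(30) (S = sqrt(120) = 2*sqrt(30) ≈ 10.954)
R(G) = -G/2 (R(G) = G*(-1/2) = -G/2)
d = -115 (d = -44 - 71 = -115)
(S + d)*R(1/(-1)) = (2*sqrt(30) - 115)*(-1/2/(-1)) = (-115 + 2*sqrt(30))*(-1/2*(-1)) = (-115 + 2*sqrt(30))*(1/2) = -115/2 + sqrt(30)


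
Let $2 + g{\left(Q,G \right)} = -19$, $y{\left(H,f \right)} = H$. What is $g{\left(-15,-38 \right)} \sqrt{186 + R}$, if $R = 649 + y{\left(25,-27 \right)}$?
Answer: $- 42 \sqrt{215} \approx -615.84$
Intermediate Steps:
$g{\left(Q,G \right)} = -21$ ($g{\left(Q,G \right)} = -2 - 19 = -21$)
$R = 674$ ($R = 649 + 25 = 674$)
$g{\left(-15,-38 \right)} \sqrt{186 + R} = - 21 \sqrt{186 + 674} = - 21 \sqrt{860} = - 21 \cdot 2 \sqrt{215} = - 42 \sqrt{215}$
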